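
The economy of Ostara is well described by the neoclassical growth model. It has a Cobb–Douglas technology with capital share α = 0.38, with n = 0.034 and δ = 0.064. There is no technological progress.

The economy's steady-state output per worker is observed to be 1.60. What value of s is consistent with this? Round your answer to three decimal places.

In steady state, investment equals break-even investment: s·k^α = (n + δ)·k.
Since y* = [s/(n + δ)]^(α/(1−α)), we have s/(n + δ) = (y*)^((1−α)/α) = 1.60^1.6316 = 2.1530.
Therefore s = 2.1530 × (n + δ) = 2.1530 × 0.098 = 0.2110.

s ≈ 0.211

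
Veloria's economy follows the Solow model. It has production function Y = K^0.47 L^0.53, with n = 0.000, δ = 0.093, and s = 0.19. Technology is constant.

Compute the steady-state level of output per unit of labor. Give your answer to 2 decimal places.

y* = 1.88

At the steady state, Δk = 0, so s·k^α = (n + δ)·k.
Dividing both sides by k: k^(1−α) = s / (n + δ).
k^0.53 = 0.19 / (0.000 + 0.093) = 0.19 / 0.093 = 2.0430
k* = 2.0430^(1/0.53) ≈ 3.8496
y* = (k*)^α = 3.8496^0.47 ≈ 1.8843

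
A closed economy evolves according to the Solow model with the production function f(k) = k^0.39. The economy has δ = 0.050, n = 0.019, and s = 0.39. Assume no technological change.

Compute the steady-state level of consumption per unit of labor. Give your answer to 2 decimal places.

Steady state requires s·f(k) = (n + δ)·k, i.e. s·k^α = (n + δ)·k.
Dividing both sides by k: k^(1−α) = s / (n + δ).
k^0.61 = 0.39 / (0.019 + 0.050) = 0.39 / 0.069 = 5.6522
k* = 5.6522^(1/0.61) ≈ 17.1058
y* = (k*)^α = 17.1058^0.39 ≈ 3.0264
c* = (1 − s)·y* = (1 − 0.39) × 3.0264 ≈ 1.8461

c* ≈ 1.85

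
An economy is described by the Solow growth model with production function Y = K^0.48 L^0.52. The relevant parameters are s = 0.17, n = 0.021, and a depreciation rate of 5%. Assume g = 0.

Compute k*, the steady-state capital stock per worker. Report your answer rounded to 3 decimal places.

k* ≈ 5.361

In steady state, investment equals break-even investment: s·k^α = (n + δ)·k.
Rearranging, k^(1−α) = s / (n + δ).
k^0.52 = 0.17 / (0.021 + 0.050) = 0.17 / 0.071 = 2.3944
k* = 2.3944^(1/0.52) ≈ 5.3607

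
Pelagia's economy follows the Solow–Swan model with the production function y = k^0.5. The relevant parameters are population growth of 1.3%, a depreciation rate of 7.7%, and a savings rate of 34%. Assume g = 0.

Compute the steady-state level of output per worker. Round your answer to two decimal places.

y* = 3.78

Steady state requires s·f(k) = (n + δ)·k, i.e. s·k^α = (n + δ)·k.
Rearranging, k^(1−α) = s / (n + δ).
k^0.5 = 0.34 / (0.013 + 0.077) = 0.34 / 0.090 = 3.7778
k* = 3.7778^(1/0.5) ≈ 14.2718
y* = (k*)^α = 14.2718^0.5 ≈ 3.7778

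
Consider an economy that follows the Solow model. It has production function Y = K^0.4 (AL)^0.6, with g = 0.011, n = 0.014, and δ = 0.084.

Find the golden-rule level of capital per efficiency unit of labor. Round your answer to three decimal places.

The golden rule sets f'(k) = n + g + δ, i.e. α·k^(α−1) = n + g + δ.
So k^(1−α) = α / (n + g + δ) = 0.4 / 0.109 = 3.6697.
k_gold = 3.6697^(1/0.6) ≈ 8.7307

k_gold ≈ 8.731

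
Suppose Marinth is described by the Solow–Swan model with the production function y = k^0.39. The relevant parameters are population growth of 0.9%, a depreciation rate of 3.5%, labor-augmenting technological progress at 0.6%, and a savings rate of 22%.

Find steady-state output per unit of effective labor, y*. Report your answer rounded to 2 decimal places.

y* = 2.58

In steady state, investment equals break-even investment: s·k^α = (n + g + δ)·k.
Dividing both sides by k: k^(1−α) = s / (n + g + δ).
k^0.61 = 0.22 / (0.009 + 0.006 + 0.035) = 0.22 / 0.050 = 4.4000
k* = 4.4000^(1/0.61) ≈ 11.3459
y* = (k*)^α = 11.3459^0.39 ≈ 2.5786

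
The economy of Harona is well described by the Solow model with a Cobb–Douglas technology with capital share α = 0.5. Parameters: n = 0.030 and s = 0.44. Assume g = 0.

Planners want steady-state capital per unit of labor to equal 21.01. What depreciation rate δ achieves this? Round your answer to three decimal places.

δ ≈ 0.066

In steady state, investment equals break-even investment: s·k^α = (n + δ)·k.
So s / (n + δ) = (k*)^(1−α) = 21.01^0.5 = 4.5837.
Therefore n + δ = s / 4.5837 = 0.44 / 4.5837 = 0.0960, so δ = 0.0960 − 0.030 = 0.0660.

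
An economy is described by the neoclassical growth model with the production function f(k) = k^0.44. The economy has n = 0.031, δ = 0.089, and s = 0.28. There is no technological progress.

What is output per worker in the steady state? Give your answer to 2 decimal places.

y* = 1.95

In steady state, investment equals break-even investment: s·k^α = (n + δ)·k.
Rearranging, k^(1−α) = s / (n + δ).
k^0.56 = 0.28 / (0.031 + 0.089) = 0.28 / 0.120 = 2.3333
k* = 2.3333^(1/0.56) ≈ 4.5404
y* = (k*)^α = 4.5404^0.44 ≈ 1.9459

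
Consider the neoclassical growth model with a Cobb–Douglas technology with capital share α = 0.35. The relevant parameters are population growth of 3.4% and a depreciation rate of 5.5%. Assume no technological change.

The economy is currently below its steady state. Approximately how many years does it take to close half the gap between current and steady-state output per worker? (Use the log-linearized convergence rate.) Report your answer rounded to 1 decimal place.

half-life ≈ 12.0 years

Near the steady state the convergence rate is λ = (1 − α)(n + δ).
λ = (1 − 0.35) × 0.089 = 0.65 × 0.089 = 0.05785
Half-life = ln 2 / λ = 0.6931 / 0.05785 ≈ 11.98 years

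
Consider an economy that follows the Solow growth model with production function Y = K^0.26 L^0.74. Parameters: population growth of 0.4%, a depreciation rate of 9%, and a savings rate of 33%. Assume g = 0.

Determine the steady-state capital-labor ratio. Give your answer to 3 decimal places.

Steady state requires s·f(k) = (n + δ)·k, i.e. s·k^α = (n + δ)·k.
Dividing both sides by k: k^(1−α) = s / (n + δ).
k^0.74 = 0.33 / (0.004 + 0.090) = 0.33 / 0.094 = 3.5106
k* = 3.5106^(1/0.74) ≈ 5.4576

k* ≈ 5.458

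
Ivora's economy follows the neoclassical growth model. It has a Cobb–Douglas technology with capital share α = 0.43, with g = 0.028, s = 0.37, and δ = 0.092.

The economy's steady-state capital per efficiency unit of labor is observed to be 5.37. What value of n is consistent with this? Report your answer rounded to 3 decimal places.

n ≈ 0.022

In steady state, investment equals break-even investment: s·k^α = (n + g + δ)·k.
So s / (n + g + δ) = (k*)^(1−α) = 5.37^0.57 = 2.6067.
Therefore n + g + δ = s / 2.6067 = 0.37 / 2.6067 = 0.1419, so n = 0.1419 − 0.120 = 0.0219.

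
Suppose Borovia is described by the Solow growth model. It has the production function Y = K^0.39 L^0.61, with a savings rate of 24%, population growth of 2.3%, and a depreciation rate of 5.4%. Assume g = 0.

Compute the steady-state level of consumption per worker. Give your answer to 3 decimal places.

At the steady state, Δk = 0, so s·k^α = (n + δ)·k.
Dividing both sides by k: k^(1−α) = s / (n + δ).
k^0.61 = 0.24 / (0.023 + 0.054) = 0.24 / 0.077 = 3.1169
k* = 3.1169^(1/0.61) ≈ 6.4474
y* = (k*)^α = 6.4474^0.39 ≈ 2.0685
c* = (1 − s)·y* = (1 − 0.24) × 2.0685 ≈ 1.5721

c* ≈ 1.572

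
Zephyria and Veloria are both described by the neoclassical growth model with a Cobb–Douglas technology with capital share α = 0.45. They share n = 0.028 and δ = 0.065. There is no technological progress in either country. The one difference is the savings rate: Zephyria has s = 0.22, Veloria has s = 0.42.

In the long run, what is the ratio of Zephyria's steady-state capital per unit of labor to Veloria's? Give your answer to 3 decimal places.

k*_Z / k*_V ≈ 0.309

Steady-state k* = [s/(n + δ)]^(1/(1−α)), so the ratio is [ (s_Z/(n + δ)_Z) / (s_V/(n + δ)_V) ]^1.8182.
s_Z/(n + δ)_Z = 0.22/0.093 = 2.3656; s_V/(n + δ)_V = 0.42/0.093 = 4.5161.
Ratio = (2.3656/4.5161)^1.8182 = 0.5238^1.8182 ≈ 0.3086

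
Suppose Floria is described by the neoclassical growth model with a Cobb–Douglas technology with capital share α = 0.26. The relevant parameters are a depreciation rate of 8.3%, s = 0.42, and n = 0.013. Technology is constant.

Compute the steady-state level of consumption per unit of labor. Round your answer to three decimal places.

Steady state requires s·f(k) = (n + δ)·k, i.e. s·k^α = (n + δ)·k.
Rearranging, k^(1−α) = s / (n + δ).
k^0.74 = 0.42 / (0.013 + 0.083) = 0.42 / 0.096 = 4.3750
k* = 4.3750^(1/0.74) ≈ 7.3483
y* = (k*)^α = 7.3483^0.26 ≈ 1.6796
c* = (1 − s)·y* = (1 − 0.42) × 1.6796 ≈ 0.9742

c* ≈ 0.974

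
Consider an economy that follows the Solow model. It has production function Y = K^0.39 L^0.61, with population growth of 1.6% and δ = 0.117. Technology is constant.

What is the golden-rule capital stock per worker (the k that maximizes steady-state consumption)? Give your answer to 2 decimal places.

The golden rule sets f'(k) = n + δ, i.e. α·k^(α−1) = n + δ.
So k^(1−α) = α / (n + δ) = 0.39 / 0.133 = 2.9323.
k_gold = 2.9323^(1/0.61) ≈ 5.8333

k_gold ≈ 5.83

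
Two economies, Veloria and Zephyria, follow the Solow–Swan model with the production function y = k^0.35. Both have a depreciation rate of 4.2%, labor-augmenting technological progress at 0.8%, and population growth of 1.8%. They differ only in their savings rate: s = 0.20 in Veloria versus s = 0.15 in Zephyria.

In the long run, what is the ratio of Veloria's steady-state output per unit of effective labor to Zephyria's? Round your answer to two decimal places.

ratio ≈ 1.17

Steady-state y* = [s/(n + g + δ)]^(α/(1−α)), so the ratio is [ (s_V/(n + g + δ)_V) / (s_Z/(n + g + δ)_Z) ]^0.5385.
s_V/(n + g + δ)_V = 0.20/0.068 = 2.9412; s_Z/(n + g + δ)_Z = 0.15/0.068 = 2.2059.
Ratio = (2.9412/2.2059)^0.5385 = 1.3333^0.5385 ≈ 1.1675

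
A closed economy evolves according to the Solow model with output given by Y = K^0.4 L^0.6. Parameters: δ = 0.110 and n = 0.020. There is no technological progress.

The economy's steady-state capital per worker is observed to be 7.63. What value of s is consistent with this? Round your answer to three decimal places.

s ≈ 0.440

At the steady state, Δk = 0, so s·k^α = (n + δ)·k.
So s / (n + δ) = (k*)^(1−α) = 7.63^0.6 = 3.3847.
Therefore s = 3.3847 × (n + δ) = 3.3847 × 0.130 = 0.4400.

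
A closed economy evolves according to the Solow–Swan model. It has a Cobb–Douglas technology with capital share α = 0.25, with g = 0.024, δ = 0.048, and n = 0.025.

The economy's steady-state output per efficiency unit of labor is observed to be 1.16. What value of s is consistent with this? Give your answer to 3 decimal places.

s ≈ 0.151

Steady state requires s·f(k) = (n + g + δ)·k, i.e. s·k^α = (n + g + δ)·k.
Since y* = [s/(n + g + δ)]^(α/(1−α)), we have s/(n + g + δ) = (y*)^((1−α)/α) = 1.16^3 = 1.5609.
Therefore s = 1.5609 × (n + g + δ) = 1.5609 × 0.097 = 0.1514.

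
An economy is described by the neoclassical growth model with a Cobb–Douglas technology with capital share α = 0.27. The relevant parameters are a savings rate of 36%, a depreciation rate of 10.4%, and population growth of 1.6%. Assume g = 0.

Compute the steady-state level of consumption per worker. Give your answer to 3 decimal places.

c* = 0.961

In steady state, investment equals break-even investment: s·k^α = (n + δ)·k.
Rearranging, k^(1−α) = s / (n + δ).
k^0.73 = 0.36 / (0.016 + 0.104) = 0.36 / 0.120 = 3.0000
k* = 3.0000^(1/0.73) ≈ 4.5039
y* = (k*)^α = 4.5039^0.27 ≈ 1.5013
c* = (1 − s)·y* = (1 − 0.36) × 1.5013 ≈ 0.9608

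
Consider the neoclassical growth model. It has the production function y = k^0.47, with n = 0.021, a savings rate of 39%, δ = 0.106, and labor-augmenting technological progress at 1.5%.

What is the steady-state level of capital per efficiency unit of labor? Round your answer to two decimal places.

k* ≈ 6.73

Steady state requires s·f(k) = (n + g + δ)·k, i.e. s·k^α = (n + g + δ)·k.
Dividing both sides by k: k^(1−α) = s / (n + g + δ).
k^0.53 = 0.39 / (0.021 + 0.015 + 0.106) = 0.39 / 0.142 = 2.7465
k* = 2.7465^(1/0.53) ≈ 6.7280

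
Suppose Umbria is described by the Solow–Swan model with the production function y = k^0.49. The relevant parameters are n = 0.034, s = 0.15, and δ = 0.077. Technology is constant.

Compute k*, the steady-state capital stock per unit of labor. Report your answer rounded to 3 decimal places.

In steady state, investment equals break-even investment: s·k^α = (n + δ)·k.
Rearranging, k^(1−α) = s / (n + δ).
k^0.51 = 0.15 / (0.034 + 0.077) = 0.15 / 0.111 = 1.3514
k* = 1.3514^(1/0.51) ≈ 1.8048

k* = 1.805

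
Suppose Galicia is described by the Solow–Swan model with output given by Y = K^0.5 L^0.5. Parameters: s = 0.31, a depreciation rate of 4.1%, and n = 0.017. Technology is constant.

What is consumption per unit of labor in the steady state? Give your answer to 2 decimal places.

c* = 3.69

At the steady state, Δk = 0, so s·k^α = (n + δ)·k.
Rearranging, k^(1−α) = s / (n + δ).
k^0.5 = 0.31 / (0.017 + 0.041) = 0.31 / 0.058 = 5.3448
k* = 5.3448^(1/0.5) ≈ 28.5669
y* = (k*)^α = 28.5669^0.5 ≈ 5.3448
c* = (1 − s)·y* = (1 − 0.31) × 5.3448 ≈ 3.6879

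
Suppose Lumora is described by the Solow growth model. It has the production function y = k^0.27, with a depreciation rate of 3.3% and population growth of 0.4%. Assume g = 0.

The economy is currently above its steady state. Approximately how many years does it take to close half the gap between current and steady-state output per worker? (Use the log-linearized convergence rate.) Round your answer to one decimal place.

about 25.7 years

Near the steady state the convergence rate is λ = (1 − α)(n + δ).
λ = (1 − 0.27) × 0.037 = 0.73 × 0.037 = 0.02701
Half-life = ln 2 / λ = 0.6931 / 0.02701 ≈ 25.66 years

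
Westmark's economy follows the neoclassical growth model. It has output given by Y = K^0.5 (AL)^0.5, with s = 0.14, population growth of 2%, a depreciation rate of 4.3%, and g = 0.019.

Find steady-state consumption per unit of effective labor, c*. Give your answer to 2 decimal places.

c* ≈ 1.47

At the steady state, Δk = 0, so s·k^α = (n + g + δ)·k.
Rearranging, k^(1−α) = s / (n + g + δ).
k^0.5 = 0.14 / (0.020 + 0.019 + 0.043) = 0.14 / 0.082 = 1.7073
k* = 1.7073^(1/0.5) ≈ 2.9149
y* = (k*)^α = 2.9149^0.5 ≈ 1.7073
c* = (1 − s)·y* = (1 − 0.14) × 1.7073 ≈ 1.4683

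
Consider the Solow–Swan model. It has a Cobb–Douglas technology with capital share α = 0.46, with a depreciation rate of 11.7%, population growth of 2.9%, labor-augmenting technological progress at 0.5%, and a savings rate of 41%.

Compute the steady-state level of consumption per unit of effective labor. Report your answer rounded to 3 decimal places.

At the steady state, Δk = 0, so s·k^α = (n + g + δ)·k.
Dividing both sides by k: k^(1−α) = s / (n + g + δ).
k^0.54 = 0.41 / (0.029 + 0.005 + 0.117) = 0.41 / 0.151 = 2.7152
k* = 2.7152^(1/0.54) ≈ 6.3582
y* = (k*)^α = 6.3582^0.46 ≈ 2.3417
c* = (1 − s)·y* = (1 − 0.41) × 2.3417 ≈ 1.3816

c* ≈ 1.382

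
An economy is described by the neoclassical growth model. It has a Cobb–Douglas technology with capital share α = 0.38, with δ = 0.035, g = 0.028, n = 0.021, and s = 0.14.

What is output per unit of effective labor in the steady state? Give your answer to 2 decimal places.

y* ≈ 1.37

In steady state, investment equals break-even investment: s·k^α = (n + g + δ)·k.
Dividing both sides by k: k^(1−α) = s / (n + g + δ).
k^0.62 = 0.14 / (0.021 + 0.028 + 0.035) = 0.14 / 0.084 = 1.6667
k* = 1.6667^(1/0.62) ≈ 2.2795
y* = (k*)^α = 2.2795^0.38 ≈ 1.3677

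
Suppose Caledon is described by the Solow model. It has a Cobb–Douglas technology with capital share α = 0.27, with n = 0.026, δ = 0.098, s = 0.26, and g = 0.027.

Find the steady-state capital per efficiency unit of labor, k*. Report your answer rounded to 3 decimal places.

At the steady state, Δk = 0, so s·k^α = (n + g + δ)·k.
Rearranging, k^(1−α) = s / (n + g + δ).
k^0.73 = 0.26 / (0.026 + 0.027 + 0.098) = 0.26 / 0.151 = 1.7219
k* = 1.7219^(1/0.73) ≈ 2.1052

k* ≈ 2.105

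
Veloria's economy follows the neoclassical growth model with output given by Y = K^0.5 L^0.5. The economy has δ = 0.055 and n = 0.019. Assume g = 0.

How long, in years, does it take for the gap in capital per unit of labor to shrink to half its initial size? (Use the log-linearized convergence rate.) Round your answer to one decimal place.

Near the steady state the convergence rate is λ = (1 − α)(n + δ).
λ = (1 − 0.5) × 0.074 = 0.5 × 0.074 = 0.0370
Half-life = ln 2 / λ = 0.6931 / 0.0370 ≈ 18.73 years

t_½ ≈ 18.7 years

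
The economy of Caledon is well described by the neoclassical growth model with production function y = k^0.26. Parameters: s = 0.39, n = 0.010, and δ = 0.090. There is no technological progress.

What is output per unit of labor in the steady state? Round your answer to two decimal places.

y* ≈ 1.61

In steady state, investment equals break-even investment: s·k^α = (n + δ)·k.
Dividing both sides by k: k^(1−α) = s / (n + δ).
k^0.74 = 0.39 / (0.010 + 0.090) = 0.39 / 0.100 = 3.9000
k* = 3.9000^(1/0.74) ≈ 6.2912
y* = (k*)^α = 6.2912^0.26 ≈ 1.6131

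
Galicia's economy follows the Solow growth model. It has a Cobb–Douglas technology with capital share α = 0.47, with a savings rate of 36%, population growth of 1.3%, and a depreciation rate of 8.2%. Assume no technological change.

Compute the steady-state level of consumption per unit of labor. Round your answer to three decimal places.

c* ≈ 2.086

Steady state requires s·f(k) = (n + δ)·k, i.e. s·k^α = (n + δ)·k.
Dividing both sides by k: k^(1−α) = s / (n + δ).
k^0.53 = 0.36 / (0.013 + 0.082) = 0.36 / 0.095 = 3.7895
k* = 3.7895^(1/0.53) ≈ 12.3499
y* = (k*)^α = 12.3499^0.47 ≈ 3.2590
c* = (1 − s)·y* = (1 − 0.36) × 3.2590 ≈ 2.0858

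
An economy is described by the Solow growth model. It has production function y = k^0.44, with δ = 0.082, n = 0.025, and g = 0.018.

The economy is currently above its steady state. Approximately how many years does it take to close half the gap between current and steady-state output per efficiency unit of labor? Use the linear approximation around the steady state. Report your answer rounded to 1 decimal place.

Near the steady state the convergence rate is λ = (1 − α)(n + g + δ).
λ = (1 − 0.44) × 0.125 = 0.56 × 0.125 = 0.0700
Half-life = ln 2 / λ = 0.6931 / 0.0700 ≈ 9.90 years

t_½ ≈ 9.9 years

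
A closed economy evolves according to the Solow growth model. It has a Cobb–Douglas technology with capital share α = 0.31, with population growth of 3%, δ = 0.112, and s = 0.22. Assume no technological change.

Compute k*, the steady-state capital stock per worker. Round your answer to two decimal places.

Steady state requires s·f(k) = (n + δ)·k, i.e. s·k^α = (n + δ)·k.
Rearranging, k^(1−α) = s / (n + δ).
k^0.69 = 0.22 / (0.030 + 0.112) = 0.22 / 0.142 = 1.5493
k* = 1.5493^(1/0.69) ≈ 1.8861

k* = 1.89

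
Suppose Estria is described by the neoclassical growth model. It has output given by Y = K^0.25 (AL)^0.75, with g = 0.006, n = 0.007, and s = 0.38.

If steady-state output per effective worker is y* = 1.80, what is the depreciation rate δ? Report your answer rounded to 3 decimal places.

At the steady state, Δk = 0, so s·k^α = (n + g + δ)·k.
Since y* = [s/(n + g + δ)]^(α/(1−α)), we have s/(n + g + δ) = (y*)^((1−α)/α) = 1.80^3 = 5.8320.
Therefore n + g + δ = s / 5.8320 = 0.38 / 5.8320 = 0.0652, so δ = 0.0652 − 0.013 = 0.0522.

δ ≈ 0.052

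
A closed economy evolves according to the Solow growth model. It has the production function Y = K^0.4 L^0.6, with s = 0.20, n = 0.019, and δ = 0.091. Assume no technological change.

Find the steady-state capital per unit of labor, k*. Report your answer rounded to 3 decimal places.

Steady state requires s·f(k) = (n + δ)·k, i.e. s·k^α = (n + δ)·k.
Rearranging, k^(1−α) = s / (n + δ).
k^0.6 = 0.20 / (0.019 + 0.091) = 0.20 / 0.110 = 1.8182
k* = 1.8182^(1/0.6) ≈ 2.7085

k* ≈ 2.709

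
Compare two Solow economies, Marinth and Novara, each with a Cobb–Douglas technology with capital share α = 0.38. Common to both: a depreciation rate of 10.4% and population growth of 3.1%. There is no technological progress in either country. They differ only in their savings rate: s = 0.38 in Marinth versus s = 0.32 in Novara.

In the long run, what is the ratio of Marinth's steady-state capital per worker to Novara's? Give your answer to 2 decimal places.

k*_M / k*_N ≈ 1.32

Steady-state k* = [s/(n + δ)]^(1/(1−α)), so the ratio is [ (s_M/(n + δ)_M) / (s_N/(n + δ)_N) ]^1.6129.
s_M/(n + δ)_M = 0.38/0.135 = 2.8148; s_N/(n + δ)_N = 0.32/0.135 = 2.3704.
Ratio = (2.8148/2.3704)^1.6129 = 1.1875^1.6129 ≈ 1.3194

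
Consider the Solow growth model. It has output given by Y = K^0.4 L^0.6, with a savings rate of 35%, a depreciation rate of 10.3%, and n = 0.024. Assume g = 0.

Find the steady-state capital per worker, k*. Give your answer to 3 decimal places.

In steady state, investment equals break-even investment: s·k^α = (n + δ)·k.
Rearranging, k^(1−α) = s / (n + δ).
k^0.6 = 0.35 / (0.024 + 0.103) = 0.35 / 0.127 = 2.7559
k* = 2.7559^(1/0.6) ≈ 5.4172

k* ≈ 5.417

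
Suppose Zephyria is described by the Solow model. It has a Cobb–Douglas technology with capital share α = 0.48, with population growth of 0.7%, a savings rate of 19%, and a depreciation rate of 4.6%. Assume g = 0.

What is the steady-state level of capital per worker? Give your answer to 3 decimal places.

k* ≈ 11.649

Steady state requires s·f(k) = (n + δ)·k, i.e. s·k^α = (n + δ)·k.
Dividing both sides by k: k^(1−α) = s / (n + δ).
k^0.52 = 0.19 / (0.007 + 0.046) = 0.19 / 0.053 = 3.5849
k* = 3.5849^(1/0.52) ≈ 11.6494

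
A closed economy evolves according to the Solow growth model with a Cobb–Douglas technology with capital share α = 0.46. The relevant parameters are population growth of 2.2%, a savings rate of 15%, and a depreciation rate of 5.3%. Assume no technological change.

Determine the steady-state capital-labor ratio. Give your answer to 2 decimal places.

At the steady state, Δk = 0, so s·k^α = (n + δ)·k.
Dividing both sides by k: k^(1−α) = s / (n + δ).
k^0.54 = 0.15 / (0.022 + 0.053) = 0.15 / 0.075 = 2.0000
k* = 2.0000^(1/0.54) ≈ 3.6096

k* = 3.61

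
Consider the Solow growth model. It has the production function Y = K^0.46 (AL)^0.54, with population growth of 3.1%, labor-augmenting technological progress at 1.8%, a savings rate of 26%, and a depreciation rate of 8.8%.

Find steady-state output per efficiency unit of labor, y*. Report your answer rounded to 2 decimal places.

y* = 1.73

In steady state, investment equals break-even investment: s·k^α = (n + g + δ)·k.
Rearranging, k^(1−α) = s / (n + g + δ).
k^0.54 = 0.26 / (0.031 + 0.018 + 0.088) = 0.26 / 0.137 = 1.8978
k* = 1.8978^(1/0.54) ≈ 3.2755
y* = (k*)^α = 3.2755^0.46 ≈ 1.7259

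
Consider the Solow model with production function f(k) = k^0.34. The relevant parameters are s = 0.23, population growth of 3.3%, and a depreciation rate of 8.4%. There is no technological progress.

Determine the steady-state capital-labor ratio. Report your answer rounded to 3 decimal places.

k* ≈ 2.785

In steady state, investment equals break-even investment: s·k^α = (n + δ)·k.
Dividing both sides by k: k^(1−α) = s / (n + δ).
k^0.66 = 0.23 / (0.033 + 0.084) = 0.23 / 0.117 = 1.9658
k* = 1.9658^(1/0.66) ≈ 2.7846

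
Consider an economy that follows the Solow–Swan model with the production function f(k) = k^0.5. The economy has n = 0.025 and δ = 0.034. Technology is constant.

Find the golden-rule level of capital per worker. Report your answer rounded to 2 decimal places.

k_gold ≈ 71.82

The golden rule sets f'(k) = n + δ, i.e. α·k^(α−1) = n + δ.
So k^(1−α) = α / (n + δ) = 0.5 / 0.059 = 8.4746.
k_gold = 8.4746^(1/0.5) ≈ 71.8188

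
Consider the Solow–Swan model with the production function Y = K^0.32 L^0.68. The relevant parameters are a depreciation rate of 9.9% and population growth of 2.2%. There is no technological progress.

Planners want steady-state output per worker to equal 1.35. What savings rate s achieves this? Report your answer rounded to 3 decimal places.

Steady state requires s·f(k) = (n + δ)·k, i.e. s·k^α = (n + δ)·k.
Since y* = [s/(n + δ)]^(α/(1−α)), we have s/(n + δ) = (y*)^((1−α)/α) = 1.35^2.125 = 1.8922.
Therefore s = 1.8922 × (n + δ) = 1.8922 × 0.121 = 0.2290.

s ≈ 0.229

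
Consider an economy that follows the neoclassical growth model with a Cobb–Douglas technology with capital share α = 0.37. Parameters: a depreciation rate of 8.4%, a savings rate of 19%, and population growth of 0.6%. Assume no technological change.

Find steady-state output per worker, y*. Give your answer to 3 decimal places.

y* = 1.551

In steady state, investment equals break-even investment: s·k^α = (n + δ)·k.
Dividing both sides by k: k^(1−α) = s / (n + δ).
k^0.63 = 0.19 / (0.006 + 0.084) = 0.19 / 0.090 = 2.1111
k* = 2.1111^(1/0.63) ≈ 3.2741
y* = (k*)^α = 3.2741^0.37 ≈ 1.5509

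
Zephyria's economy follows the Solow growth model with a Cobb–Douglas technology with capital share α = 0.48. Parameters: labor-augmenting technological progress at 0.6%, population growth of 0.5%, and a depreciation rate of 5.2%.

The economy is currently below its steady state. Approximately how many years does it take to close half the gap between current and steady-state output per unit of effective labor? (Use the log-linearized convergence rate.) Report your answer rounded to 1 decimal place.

t_½ ≈ 21.2 years

Near the steady state the convergence rate is λ = (1 − α)(n + g + δ).
λ = (1 − 0.48) × 0.063 = 0.52 × 0.063 = 0.03276
Half-life = ln 2 / λ = 0.6931 / 0.03276 ≈ 21.16 years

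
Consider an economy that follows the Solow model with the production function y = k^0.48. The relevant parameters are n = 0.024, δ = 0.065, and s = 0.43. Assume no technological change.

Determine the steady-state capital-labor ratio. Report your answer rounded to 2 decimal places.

At the steady state, Δk = 0, so s·k^α = (n + δ)·k.
Rearranging, k^(1−α) = s / (n + δ).
k^0.52 = 0.43 / (0.024 + 0.065) = 0.43 / 0.089 = 4.8315
k* = 4.8315^(1/0.52) ≈ 20.6796

k* = 20.68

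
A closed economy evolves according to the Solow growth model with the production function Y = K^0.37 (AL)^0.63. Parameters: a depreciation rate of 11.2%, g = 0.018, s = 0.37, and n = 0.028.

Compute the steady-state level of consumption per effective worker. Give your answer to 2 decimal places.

In steady state, investment equals break-even investment: s·k^α = (n + g + δ)·k.
Rearranging, k^(1−α) = s / (n + g + δ).
k^0.63 = 0.37 / (0.028 + 0.018 + 0.112) = 0.37 / 0.158 = 2.3418
k* = 2.3418^(1/0.63) ≈ 3.8600
y* = (k*)^α = 3.8600^0.37 ≈ 1.6483
c* = (1 − s)·y* = (1 − 0.37) × 1.6483 ≈ 1.0384

c* = 1.04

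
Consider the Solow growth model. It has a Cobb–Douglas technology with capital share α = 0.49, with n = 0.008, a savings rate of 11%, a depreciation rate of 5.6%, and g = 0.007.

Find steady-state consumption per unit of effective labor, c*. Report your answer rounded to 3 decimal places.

In steady state, investment equals break-even investment: s·k^α = (n + g + δ)·k.
Dividing both sides by k: k^(1−α) = s / (n + g + δ).
k^0.51 = 0.11 / (0.008 + 0.007 + 0.056) = 0.11 / 0.071 = 1.5493
k* = 1.5493^(1/0.51) ≈ 2.3595
y* = (k*)^α = 2.3595^0.49 ≈ 1.5229
c* = (1 − s)·y* = (1 − 0.11) × 1.5229 ≈ 1.3554

c* ≈ 1.355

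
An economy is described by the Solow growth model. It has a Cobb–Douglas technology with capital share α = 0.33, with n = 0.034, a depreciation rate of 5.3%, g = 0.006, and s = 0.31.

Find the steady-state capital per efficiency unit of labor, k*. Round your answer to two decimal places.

k* = 6.03

In steady state, investment equals break-even investment: s·k^α = (n + g + δ)·k.
Dividing both sides by k: k^(1−α) = s / (n + g + δ).
k^0.67 = 0.31 / (0.034 + 0.006 + 0.053) = 0.31 / 0.093 = 3.3333
k* = 3.3333^(1/0.67) ≈ 6.0313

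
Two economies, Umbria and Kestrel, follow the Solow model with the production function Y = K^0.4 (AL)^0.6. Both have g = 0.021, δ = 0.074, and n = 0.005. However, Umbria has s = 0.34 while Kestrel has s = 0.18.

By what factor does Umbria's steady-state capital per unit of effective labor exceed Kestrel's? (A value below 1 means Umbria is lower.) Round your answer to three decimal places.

k*_U / k*_K ≈ 2.886

Steady-state k* = [s/(n + g + δ)]^(1/(1−α)), so the ratio is [ (s_U/(n + g + δ)_U) / (s_K/(n + g + δ)_K) ]^1.6667.
s_U/(n + g + δ)_U = 0.34/0.100 = 3.4000; s_K/(n + g + δ)_K = 0.18/0.100 = 1.8000.
Ratio = (3.4000/1.8000)^1.6667 = 1.8889^1.6667 ≈ 2.8864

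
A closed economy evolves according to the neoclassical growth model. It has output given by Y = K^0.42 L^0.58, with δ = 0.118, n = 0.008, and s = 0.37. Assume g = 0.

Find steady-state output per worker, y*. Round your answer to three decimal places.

At the steady state, Δk = 0, so s·k^α = (n + δ)·k.
Rearranging, k^(1−α) = s / (n + δ).
k^0.58 = 0.37 / (0.008 + 0.118) = 0.37 / 0.126 = 2.9365
k* = 2.9365^(1/0.58) ≈ 6.4062
y* = (k*)^α = 6.4062^0.42 ≈ 2.1816

y* ≈ 2.182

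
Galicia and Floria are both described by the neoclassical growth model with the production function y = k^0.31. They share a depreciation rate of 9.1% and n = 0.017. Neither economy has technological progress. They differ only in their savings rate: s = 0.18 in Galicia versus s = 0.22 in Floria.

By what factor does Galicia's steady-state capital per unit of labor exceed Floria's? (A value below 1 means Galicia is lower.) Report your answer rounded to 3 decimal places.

ratio ≈ 0.748

Steady-state k* = [s/(n + δ)]^(1/(1−α)), so the ratio is [ (s_G/(n + δ)_G) / (s_F/(n + δ)_F) ]^1.4493.
s_G/(n + δ)_G = 0.18/0.108 = 1.6667; s_F/(n + δ)_F = 0.22/0.108 = 2.0370.
Ratio = (1.6667/2.0370)^1.4493 = 0.8182^1.4493 ≈ 0.7477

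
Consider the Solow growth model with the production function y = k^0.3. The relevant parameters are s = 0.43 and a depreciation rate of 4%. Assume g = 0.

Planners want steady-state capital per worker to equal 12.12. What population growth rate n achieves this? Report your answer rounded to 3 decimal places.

n ≈ 0.035

Steady state requires s·f(k) = (n + δ)·k, i.e. s·k^α = (n + δ)·k.
So s / (n + δ) = (k*)^(1−α) = 12.12^0.7 = 5.7339.
Therefore n + δ = s / 5.7339 = 0.43 / 5.7339 = 0.0750, so n = 0.0750 − 0.040 = 0.0350.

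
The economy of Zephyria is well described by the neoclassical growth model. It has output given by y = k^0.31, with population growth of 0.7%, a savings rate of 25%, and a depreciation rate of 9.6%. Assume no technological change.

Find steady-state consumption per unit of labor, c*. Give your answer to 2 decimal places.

c* ≈ 1.12

At the steady state, Δk = 0, so s·k^α = (n + δ)·k.
Dividing both sides by k: k^(1−α) = s / (n + δ).
k^0.69 = 0.25 / (0.007 + 0.096) = 0.25 / 0.103 = 2.4272
k* = 2.4272^(1/0.69) ≈ 3.6151
y* = (k*)^α = 3.6151^0.31 ≈ 1.4894
c* = (1 − s)·y* = (1 − 0.25) × 1.4894 ≈ 1.1171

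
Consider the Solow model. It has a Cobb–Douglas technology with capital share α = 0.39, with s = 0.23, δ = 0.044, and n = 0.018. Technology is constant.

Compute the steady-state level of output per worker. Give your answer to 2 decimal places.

y* = 2.31

At the steady state, Δk = 0, so s·k^α = (n + δ)·k.
Rearranging, k^(1−α) = s / (n + δ).
k^0.61 = 0.23 / (0.018 + 0.044) = 0.23 / 0.062 = 3.7097
k* = 3.7097^(1/0.61) ≈ 8.5771
y* = (k*)^α = 8.5771^0.39 ≈ 2.3121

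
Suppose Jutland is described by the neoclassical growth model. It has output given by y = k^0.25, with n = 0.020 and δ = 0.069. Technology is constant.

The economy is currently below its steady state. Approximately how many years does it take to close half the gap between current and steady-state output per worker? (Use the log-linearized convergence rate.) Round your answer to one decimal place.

Near the steady state the convergence rate is λ = (1 − α)(n + δ).
λ = (1 − 0.25) × 0.089 = 0.75 × 0.089 = 0.06675
Half-life = ln 2 / λ = 0.6931 / 0.06675 ≈ 10.38 years

t_½ ≈ 10.4 years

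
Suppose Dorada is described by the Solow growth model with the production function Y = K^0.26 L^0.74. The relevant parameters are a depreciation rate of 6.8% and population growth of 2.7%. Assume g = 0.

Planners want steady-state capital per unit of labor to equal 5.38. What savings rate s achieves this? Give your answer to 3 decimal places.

In steady state, investment equals break-even investment: s·k^α = (n + δ)·k.
So s / (n + δ) = (k*)^(1−α) = 5.38^0.74 = 3.4736.
Therefore s = 3.4736 × (n + δ) = 3.4736 × 0.095 = 0.3300.

s ≈ 0.330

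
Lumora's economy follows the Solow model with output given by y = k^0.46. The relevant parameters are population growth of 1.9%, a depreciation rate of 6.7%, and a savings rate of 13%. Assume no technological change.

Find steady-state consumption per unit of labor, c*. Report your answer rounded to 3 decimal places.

Steady state requires s·f(k) = (n + δ)·k, i.e. s·k^α = (n + δ)·k.
Rearranging, k^(1−α) = s / (n + δ).
k^0.54 = 0.13 / (0.019 + 0.067) = 0.13 / 0.086 = 1.5116
k* = 1.5116^(1/0.54) ≈ 2.1493
y* = (k*)^α = 2.1493^0.46 ≈ 1.4219
c* = (1 − s)·y* = (1 − 0.13) × 1.4219 ≈ 1.2371

c* ≈ 1.237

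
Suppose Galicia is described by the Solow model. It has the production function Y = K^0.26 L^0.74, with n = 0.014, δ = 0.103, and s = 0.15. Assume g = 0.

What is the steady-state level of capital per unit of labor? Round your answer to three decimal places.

Steady state requires s·f(k) = (n + δ)·k, i.e. s·k^α = (n + δ)·k.
Dividing both sides by k: k^(1−α) = s / (n + δ).
k^0.74 = 0.15 / (0.014 + 0.103) = 0.15 / 0.117 = 1.2821
k* = 1.2821^(1/0.74) ≈ 1.3991

k* ≈ 1.399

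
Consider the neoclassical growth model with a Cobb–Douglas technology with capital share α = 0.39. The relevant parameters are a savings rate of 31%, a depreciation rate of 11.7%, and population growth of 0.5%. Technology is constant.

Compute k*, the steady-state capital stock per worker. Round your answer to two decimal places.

Steady state requires s·f(k) = (n + δ)·k, i.e. s·k^α = (n + δ)·k.
Rearranging, k^(1−α) = s / (n + δ).
k^0.61 = 0.31 / (0.005 + 0.117) = 0.31 / 0.122 = 2.5410
k* = 2.5410^(1/0.61) ≈ 4.6126

k* = 4.61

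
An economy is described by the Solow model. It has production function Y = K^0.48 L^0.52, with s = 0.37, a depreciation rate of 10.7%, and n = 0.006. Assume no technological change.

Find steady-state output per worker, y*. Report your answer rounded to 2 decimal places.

y* ≈ 2.99

Steady state requires s·f(k) = (n + δ)·k, i.e. s·k^α = (n + δ)·k.
Dividing both sides by k: k^(1−α) = s / (n + δ).
k^0.52 = 0.37 / (0.006 + 0.107) = 0.37 / 0.113 = 3.2743
k* = 3.2743^(1/0.52) ≈ 9.7862
y* = (k*)^α = 9.7862^0.48 ≈ 2.9888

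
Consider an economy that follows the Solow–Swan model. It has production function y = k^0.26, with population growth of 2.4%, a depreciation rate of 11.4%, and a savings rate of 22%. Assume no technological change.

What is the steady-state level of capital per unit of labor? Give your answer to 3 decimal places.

k* = 1.878

Steady state requires s·f(k) = (n + δ)·k, i.e. s·k^α = (n + δ)·k.
Rearranging, k^(1−α) = s / (n + δ).
k^0.74 = 0.22 / (0.024 + 0.114) = 0.22 / 0.138 = 1.5942
k* = 1.5942^(1/0.74) ≈ 1.8780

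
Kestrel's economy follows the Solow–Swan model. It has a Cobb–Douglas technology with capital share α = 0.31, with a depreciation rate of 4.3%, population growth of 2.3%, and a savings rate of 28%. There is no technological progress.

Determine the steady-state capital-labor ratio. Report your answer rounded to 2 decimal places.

At the steady state, Δk = 0, so s·k^α = (n + δ)·k.
Dividing both sides by k: k^(1−α) = s / (n + δ).
k^0.69 = 0.28 / (0.023 + 0.043) = 0.28 / 0.066 = 4.2424
k* = 4.2424^(1/0.69) ≈ 8.1205

k* = 8.12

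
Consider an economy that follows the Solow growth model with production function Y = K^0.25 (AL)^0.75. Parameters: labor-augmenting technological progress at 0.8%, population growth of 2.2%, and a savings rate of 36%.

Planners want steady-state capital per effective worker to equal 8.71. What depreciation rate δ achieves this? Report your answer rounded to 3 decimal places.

δ ≈ 0.041

Steady state requires s·f(k) = (n + g + δ)·k, i.e. s·k^α = (n + g + δ)·k.
So s / (n + g + δ) = (k*)^(1−α) = 8.71^0.75 = 5.0701.
Therefore n + g + δ = s / 5.0701 = 0.36 / 5.0701 = 0.0710, so δ = 0.0710 − 0.030 = 0.0410.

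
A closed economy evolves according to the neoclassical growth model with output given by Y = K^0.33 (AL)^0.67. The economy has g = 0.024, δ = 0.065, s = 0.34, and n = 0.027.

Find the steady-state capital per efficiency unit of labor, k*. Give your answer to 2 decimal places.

At the steady state, Δk = 0, so s·k^α = (n + g + δ)·k.
Rearranging, k^(1−α) = s / (n + g + δ).
k^0.67 = 0.34 / (0.027 + 0.024 + 0.065) = 0.34 / 0.116 = 2.9310
k* = 2.9310^(1/0.67) ≈ 4.9778

k* = 4.98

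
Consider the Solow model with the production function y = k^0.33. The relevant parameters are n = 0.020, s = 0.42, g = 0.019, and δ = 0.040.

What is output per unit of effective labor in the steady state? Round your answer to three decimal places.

Steady state requires s·f(k) = (n + g + δ)·k, i.e. s·k^α = (n + g + δ)·k.
Dividing both sides by k: k^(1−α) = s / (n + g + δ).
k^0.67 = 0.42 / (0.020 + 0.019 + 0.040) = 0.42 / 0.079 = 5.3165
k* = 5.3165^(1/0.67) ≈ 12.1066
y* = (k*)^α = 12.1066^0.33 ≈ 2.2772

y* ≈ 2.277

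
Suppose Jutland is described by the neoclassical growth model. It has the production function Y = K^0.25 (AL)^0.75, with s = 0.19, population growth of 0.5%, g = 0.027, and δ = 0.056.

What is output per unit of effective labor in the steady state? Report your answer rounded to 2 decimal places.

y* = 1.29

In steady state, investment equals break-even investment: s·k^α = (n + g + δ)·k.
Rearranging, k^(1−α) = s / (n + g + δ).
k^0.75 = 0.19 / (0.005 + 0.027 + 0.056) = 0.19 / 0.088 = 2.1591
k* = 2.1591^(1/0.75) ≈ 2.7906
y* = (k*)^α = 2.7906^0.25 ≈ 1.2925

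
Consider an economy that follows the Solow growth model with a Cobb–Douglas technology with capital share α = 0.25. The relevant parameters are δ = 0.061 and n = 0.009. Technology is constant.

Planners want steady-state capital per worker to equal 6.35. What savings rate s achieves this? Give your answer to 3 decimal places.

Steady state requires s·f(k) = (n + δ)·k, i.e. s·k^α = (n + δ)·k.
So s / (n + δ) = (k*)^(1−α) = 6.35^0.75 = 4.0002.
Therefore s = 4.0002 × (n + δ) = 4.0002 × 0.070 = 0.2800.

s ≈ 0.280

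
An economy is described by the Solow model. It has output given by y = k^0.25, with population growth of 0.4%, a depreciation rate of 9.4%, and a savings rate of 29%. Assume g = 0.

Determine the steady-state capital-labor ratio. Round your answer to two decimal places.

Steady state requires s·f(k) = (n + δ)·k, i.e. s·k^α = (n + δ)·k.
Dividing both sides by k: k^(1−α) = s / (n + δ).
k^0.75 = 0.29 / (0.004 + 0.094) = 0.29 / 0.098 = 2.9592
k* = 2.9592^(1/0.75) ≈ 4.2485

k* ≈ 4.25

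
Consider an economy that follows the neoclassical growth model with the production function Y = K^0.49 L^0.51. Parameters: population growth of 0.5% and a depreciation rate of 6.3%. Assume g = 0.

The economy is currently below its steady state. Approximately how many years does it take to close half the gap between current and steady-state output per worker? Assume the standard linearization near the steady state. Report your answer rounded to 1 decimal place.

half-life ≈ 20.0 years

Near the steady state the convergence rate is λ = (1 − α)(n + δ).
λ = (1 − 0.49) × 0.068 = 0.51 × 0.068 = 0.03468
Half-life = ln 2 / λ = 0.6931 / 0.03468 ≈ 19.99 years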